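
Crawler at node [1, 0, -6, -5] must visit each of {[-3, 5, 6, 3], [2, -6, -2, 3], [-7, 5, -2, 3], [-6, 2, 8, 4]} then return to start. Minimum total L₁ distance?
92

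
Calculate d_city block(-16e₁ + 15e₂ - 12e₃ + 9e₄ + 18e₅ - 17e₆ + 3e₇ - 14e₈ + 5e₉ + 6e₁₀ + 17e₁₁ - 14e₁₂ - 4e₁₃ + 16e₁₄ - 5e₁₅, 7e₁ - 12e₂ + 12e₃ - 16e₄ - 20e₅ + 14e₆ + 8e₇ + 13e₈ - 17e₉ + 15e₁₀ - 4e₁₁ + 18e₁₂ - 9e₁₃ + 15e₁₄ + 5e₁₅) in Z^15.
300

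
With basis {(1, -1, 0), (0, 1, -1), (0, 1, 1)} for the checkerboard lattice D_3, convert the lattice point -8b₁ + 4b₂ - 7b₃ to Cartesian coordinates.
(-8, 5, -11)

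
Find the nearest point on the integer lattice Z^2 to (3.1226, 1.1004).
(3, 1)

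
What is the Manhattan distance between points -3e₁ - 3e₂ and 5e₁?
11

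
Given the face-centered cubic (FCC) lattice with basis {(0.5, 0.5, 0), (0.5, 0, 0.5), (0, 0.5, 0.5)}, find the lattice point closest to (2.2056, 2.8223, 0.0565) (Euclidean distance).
(2, 3, 0)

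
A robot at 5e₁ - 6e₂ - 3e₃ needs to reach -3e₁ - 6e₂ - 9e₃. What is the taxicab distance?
14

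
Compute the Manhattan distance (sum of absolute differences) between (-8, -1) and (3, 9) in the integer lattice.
21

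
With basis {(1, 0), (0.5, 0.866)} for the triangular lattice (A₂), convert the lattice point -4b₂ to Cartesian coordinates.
(-2, -3.464)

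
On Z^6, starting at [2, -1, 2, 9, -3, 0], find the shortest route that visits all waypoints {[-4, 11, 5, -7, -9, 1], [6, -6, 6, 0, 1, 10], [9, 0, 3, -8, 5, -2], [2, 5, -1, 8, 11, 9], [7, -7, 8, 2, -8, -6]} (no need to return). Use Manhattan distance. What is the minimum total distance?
190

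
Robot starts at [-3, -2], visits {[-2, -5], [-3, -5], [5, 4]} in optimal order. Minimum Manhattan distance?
20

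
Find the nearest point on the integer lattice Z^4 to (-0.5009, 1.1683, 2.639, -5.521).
(-1, 1, 3, -6)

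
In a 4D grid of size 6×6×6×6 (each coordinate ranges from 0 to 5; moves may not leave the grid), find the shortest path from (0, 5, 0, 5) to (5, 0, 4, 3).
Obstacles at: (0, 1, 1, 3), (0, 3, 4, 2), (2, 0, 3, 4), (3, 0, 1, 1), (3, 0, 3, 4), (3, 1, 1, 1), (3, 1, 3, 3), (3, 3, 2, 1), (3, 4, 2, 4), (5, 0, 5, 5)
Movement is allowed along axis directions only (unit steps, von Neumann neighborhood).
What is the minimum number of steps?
16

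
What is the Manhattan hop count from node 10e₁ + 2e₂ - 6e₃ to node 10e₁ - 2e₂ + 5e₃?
15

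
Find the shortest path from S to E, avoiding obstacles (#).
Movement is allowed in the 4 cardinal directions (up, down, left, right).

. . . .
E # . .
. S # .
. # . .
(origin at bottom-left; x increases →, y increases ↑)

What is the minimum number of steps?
2
(one shortest path: (1, 1) → (0, 1) → (0, 2))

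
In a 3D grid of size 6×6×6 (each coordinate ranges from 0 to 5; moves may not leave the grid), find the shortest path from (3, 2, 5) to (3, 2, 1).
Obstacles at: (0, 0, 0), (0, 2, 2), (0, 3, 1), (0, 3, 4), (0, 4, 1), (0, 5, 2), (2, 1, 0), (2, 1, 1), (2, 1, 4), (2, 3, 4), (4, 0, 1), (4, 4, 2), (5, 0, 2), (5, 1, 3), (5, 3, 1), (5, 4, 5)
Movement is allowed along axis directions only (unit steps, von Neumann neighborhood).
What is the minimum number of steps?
4
(one shortest path: (3, 2, 5) → (3, 2, 4) → (3, 2, 3) → (3, 2, 2) → (3, 2, 1))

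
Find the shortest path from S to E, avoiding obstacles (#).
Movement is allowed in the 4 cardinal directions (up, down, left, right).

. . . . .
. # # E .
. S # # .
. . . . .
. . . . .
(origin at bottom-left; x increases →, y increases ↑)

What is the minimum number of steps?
7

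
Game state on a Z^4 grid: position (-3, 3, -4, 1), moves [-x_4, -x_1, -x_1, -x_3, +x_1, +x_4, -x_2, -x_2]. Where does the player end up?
(-4, 1, -5, 1)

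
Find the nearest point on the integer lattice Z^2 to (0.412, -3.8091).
(0, -4)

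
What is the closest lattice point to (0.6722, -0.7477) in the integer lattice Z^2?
(1, -1)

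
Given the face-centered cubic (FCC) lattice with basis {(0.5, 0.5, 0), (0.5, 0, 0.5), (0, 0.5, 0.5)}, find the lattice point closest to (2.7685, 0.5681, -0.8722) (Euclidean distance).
(2.5, 0.5, -1)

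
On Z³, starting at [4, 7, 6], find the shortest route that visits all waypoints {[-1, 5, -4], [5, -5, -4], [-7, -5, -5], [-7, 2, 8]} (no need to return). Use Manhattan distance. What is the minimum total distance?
66
(one optimal route: (4, 7, 6) → (-1, 5, -4) → (5, -5, -4) → (-7, -5, -5) → (-7, 2, 8))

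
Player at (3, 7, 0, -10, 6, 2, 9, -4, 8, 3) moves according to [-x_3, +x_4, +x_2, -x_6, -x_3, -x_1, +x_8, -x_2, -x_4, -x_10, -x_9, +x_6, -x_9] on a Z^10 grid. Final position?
(2, 7, -2, -10, 6, 2, 9, -3, 6, 2)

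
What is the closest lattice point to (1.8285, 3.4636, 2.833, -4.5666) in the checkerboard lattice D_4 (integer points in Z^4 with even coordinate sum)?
(2, 4, 3, -5)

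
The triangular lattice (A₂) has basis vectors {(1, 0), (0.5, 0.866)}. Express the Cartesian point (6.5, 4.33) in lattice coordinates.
4b₁ + 5b₂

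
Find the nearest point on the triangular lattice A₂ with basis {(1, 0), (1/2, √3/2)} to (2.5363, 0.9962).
(2.5, 0.866)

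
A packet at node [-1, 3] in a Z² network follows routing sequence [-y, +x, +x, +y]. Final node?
(1, 3)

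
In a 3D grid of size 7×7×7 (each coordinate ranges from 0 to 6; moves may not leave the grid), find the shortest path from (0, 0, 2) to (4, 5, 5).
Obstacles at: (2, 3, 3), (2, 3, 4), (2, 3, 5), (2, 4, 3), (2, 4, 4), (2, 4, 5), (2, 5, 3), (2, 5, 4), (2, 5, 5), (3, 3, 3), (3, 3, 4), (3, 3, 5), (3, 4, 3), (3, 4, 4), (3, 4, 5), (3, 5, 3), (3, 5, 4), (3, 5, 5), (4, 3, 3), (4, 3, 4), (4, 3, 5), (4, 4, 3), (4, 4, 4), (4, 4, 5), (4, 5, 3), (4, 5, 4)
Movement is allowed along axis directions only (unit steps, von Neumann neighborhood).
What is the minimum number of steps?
14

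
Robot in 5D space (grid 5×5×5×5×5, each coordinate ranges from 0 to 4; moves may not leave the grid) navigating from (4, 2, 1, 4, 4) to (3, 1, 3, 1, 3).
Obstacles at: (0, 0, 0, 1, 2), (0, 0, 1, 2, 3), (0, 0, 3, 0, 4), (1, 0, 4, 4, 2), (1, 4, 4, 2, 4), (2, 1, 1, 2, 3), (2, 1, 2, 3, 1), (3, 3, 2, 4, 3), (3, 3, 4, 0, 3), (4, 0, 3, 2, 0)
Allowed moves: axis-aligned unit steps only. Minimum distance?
8
(one shortest path: (4, 2, 1, 4, 4) → (3, 2, 1, 4, 4) → (3, 1, 1, 4, 4) → (3, 1, 2, 4, 4) → (3, 1, 3, 4, 4) → (3, 1, 3, 3, 4) → (3, 1, 3, 2, 4) → (3, 1, 3, 1, 4) → (3, 1, 3, 1, 3))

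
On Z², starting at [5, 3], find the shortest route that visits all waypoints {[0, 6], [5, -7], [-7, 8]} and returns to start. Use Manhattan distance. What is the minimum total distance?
54
(one optimal route: (5, 3) → (0, 6) → (-7, 8) → (5, -7) → (5, 3))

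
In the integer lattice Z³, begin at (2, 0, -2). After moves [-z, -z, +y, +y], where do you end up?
(2, 2, -4)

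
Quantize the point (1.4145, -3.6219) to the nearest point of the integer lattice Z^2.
(1, -4)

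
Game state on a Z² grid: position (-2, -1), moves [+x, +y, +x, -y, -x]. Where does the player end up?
(-1, -1)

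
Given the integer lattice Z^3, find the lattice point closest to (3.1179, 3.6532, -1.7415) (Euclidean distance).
(3, 4, -2)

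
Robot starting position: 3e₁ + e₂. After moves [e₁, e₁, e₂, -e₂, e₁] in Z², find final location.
(6, 1)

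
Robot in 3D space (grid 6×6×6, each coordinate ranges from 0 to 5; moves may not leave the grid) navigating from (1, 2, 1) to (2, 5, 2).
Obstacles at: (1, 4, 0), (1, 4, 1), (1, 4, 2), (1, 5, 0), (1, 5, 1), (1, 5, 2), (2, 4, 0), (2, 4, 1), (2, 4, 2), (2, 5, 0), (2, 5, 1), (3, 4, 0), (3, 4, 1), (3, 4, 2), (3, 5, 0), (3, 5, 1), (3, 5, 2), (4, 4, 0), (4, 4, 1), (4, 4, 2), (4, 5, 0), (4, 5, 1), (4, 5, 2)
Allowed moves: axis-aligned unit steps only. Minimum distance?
7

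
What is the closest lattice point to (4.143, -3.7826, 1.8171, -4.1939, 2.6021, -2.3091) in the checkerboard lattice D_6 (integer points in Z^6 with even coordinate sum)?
(4, -4, 2, -4, 2, -2)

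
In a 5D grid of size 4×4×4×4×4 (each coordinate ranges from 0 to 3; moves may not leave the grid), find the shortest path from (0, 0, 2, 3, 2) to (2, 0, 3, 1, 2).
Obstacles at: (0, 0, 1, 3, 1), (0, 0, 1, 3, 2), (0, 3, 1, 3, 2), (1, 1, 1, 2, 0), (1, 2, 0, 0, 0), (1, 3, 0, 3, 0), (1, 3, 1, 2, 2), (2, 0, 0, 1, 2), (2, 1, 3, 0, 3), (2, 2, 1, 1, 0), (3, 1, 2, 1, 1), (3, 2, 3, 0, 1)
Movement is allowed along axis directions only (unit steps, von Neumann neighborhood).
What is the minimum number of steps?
5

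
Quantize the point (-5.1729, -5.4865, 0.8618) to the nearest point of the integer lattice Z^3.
(-5, -5, 1)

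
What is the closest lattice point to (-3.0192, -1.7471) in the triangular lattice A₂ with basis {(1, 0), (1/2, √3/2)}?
(-3, -1.732)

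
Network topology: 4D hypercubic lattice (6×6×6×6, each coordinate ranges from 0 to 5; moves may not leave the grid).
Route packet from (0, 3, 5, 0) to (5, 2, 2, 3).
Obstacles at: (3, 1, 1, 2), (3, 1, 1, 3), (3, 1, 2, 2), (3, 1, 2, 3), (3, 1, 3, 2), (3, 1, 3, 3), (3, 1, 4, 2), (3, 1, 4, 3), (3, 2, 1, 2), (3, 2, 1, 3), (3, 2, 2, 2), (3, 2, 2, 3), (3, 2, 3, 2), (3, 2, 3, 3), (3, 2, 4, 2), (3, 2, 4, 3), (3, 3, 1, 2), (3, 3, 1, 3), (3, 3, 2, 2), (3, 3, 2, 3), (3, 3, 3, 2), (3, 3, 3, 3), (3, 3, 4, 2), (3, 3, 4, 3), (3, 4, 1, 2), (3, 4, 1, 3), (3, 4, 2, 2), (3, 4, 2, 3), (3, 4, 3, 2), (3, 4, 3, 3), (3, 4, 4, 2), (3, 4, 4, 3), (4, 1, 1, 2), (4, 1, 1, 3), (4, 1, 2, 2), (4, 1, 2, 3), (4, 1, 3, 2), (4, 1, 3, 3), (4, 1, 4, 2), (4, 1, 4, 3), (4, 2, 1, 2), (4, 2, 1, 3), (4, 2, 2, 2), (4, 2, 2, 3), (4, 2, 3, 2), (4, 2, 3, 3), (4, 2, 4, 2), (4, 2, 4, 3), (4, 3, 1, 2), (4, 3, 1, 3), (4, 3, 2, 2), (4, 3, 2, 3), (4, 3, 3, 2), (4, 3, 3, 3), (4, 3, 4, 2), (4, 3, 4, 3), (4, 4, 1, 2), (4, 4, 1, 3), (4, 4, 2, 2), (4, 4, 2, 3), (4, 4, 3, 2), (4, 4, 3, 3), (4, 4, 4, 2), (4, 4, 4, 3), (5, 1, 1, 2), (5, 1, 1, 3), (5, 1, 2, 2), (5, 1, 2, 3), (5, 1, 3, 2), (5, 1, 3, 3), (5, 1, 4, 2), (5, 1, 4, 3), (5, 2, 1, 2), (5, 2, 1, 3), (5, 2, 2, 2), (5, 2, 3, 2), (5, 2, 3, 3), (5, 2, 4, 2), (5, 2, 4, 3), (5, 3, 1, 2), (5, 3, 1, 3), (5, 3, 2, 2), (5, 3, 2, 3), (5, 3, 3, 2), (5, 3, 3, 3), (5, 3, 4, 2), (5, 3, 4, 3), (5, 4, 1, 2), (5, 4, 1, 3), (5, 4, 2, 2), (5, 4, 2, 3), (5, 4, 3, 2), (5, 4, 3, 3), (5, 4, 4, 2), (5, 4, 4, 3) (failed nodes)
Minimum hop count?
14
(one shortest path: (0, 3, 5, 0) → (1, 3, 5, 0) → (2, 3, 5, 0) → (3, 3, 5, 0) → (4, 3, 5, 0) → (5, 3, 5, 0) → (5, 2, 5, 0) → (5, 2, 5, 1) → (5, 2, 5, 2) → (5, 2, 5, 3) → (5, 2, 5, 4) → (5, 2, 4, 4) → (5, 2, 3, 4) → (5, 2, 2, 4) → (5, 2, 2, 3))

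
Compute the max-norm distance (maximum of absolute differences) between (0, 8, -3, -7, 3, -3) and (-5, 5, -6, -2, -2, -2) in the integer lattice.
5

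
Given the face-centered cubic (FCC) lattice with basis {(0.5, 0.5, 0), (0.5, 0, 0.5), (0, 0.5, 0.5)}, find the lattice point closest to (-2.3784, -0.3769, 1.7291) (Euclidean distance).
(-2.5, -0.5, 2)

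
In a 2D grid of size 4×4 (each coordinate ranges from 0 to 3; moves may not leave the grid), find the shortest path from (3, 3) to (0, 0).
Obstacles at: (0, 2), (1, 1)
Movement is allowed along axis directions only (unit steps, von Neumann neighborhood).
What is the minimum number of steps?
6
(one shortest path: (3, 3) → (2, 3) → (2, 2) → (2, 1) → (2, 0) → (1, 0) → (0, 0))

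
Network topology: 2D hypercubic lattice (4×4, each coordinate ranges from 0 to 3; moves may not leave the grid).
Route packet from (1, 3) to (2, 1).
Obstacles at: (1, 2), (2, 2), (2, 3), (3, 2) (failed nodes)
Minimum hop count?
5
(one shortest path: (1, 3) → (0, 3) → (0, 2) → (0, 1) → (1, 1) → (2, 1))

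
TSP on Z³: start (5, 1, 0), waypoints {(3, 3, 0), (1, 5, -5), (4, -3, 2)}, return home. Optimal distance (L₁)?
38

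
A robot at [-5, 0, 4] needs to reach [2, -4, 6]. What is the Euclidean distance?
8.30662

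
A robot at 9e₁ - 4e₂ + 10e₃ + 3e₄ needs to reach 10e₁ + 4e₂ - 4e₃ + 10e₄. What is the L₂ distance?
17.6068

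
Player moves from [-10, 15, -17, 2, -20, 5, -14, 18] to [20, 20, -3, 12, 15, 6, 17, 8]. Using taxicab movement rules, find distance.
136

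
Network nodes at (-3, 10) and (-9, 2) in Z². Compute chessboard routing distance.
8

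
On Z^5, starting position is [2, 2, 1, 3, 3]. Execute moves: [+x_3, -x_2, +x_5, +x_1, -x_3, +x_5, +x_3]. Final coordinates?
(3, 1, 2, 3, 5)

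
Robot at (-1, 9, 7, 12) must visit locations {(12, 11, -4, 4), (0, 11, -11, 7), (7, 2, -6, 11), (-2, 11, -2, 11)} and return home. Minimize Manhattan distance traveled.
102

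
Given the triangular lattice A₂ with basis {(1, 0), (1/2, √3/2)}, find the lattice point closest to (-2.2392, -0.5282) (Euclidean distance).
(-2.5, -0.866)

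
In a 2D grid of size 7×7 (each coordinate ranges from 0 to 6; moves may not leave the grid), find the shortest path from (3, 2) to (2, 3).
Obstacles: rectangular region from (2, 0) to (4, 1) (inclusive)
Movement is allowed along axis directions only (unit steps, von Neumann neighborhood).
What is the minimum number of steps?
2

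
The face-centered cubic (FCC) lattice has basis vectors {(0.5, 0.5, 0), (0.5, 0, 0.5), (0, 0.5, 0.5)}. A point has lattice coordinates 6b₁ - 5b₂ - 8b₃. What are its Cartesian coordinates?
(0.5, -1, -6.5)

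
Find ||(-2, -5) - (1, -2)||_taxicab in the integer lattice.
6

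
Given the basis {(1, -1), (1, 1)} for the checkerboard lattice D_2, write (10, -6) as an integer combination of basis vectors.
8b₁ + 2b₂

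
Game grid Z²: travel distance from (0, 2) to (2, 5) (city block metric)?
5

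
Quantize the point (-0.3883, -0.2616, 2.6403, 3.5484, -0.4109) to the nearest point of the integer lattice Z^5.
(0, 0, 3, 4, 0)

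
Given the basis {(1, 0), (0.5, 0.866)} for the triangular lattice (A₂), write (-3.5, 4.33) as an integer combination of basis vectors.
-6b₁ + 5b₂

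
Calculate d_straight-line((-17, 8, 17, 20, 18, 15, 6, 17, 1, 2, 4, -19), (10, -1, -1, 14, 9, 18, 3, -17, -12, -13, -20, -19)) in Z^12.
58.2666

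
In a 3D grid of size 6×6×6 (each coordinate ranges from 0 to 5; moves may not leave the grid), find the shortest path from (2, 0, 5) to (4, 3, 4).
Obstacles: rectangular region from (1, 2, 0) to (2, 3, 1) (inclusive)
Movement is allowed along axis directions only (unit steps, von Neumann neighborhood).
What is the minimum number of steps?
6
(one shortest path: (2, 0, 5) → (3, 0, 5) → (4, 0, 5) → (4, 1, 5) → (4, 2, 5) → (4, 3, 5) → (4, 3, 4))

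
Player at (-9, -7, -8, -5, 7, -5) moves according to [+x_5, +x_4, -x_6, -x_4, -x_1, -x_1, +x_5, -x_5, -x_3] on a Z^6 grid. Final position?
(-11, -7, -9, -5, 8, -6)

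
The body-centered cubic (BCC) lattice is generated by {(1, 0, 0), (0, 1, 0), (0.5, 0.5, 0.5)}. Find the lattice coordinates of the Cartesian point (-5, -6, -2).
-3b₁ - 4b₂ - 4b₃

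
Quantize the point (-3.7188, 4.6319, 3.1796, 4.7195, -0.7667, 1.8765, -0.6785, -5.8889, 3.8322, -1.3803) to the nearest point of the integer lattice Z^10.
(-4, 5, 3, 5, -1, 2, -1, -6, 4, -1)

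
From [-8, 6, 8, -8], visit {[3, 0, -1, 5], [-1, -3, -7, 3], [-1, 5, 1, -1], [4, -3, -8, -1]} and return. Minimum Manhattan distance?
108
(one optimal route: (-8, 6, 8, -8) → (3, 0, -1, 5) → (-1, -3, -7, 3) → (4, -3, -8, -1) → (-1, 5, 1, -1) → (-8, 6, 8, -8))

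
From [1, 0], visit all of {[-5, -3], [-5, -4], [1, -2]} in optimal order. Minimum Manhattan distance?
10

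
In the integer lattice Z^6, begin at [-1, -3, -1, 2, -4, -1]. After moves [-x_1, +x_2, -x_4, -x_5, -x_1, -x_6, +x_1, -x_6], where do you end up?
(-2, -2, -1, 1, -5, -3)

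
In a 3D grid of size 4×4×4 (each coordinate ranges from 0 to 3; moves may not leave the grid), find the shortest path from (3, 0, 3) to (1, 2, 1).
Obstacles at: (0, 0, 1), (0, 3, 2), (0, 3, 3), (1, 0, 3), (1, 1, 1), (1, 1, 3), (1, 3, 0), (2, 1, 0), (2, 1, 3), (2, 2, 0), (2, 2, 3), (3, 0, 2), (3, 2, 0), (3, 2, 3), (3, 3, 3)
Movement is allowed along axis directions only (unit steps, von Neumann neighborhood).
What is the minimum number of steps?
6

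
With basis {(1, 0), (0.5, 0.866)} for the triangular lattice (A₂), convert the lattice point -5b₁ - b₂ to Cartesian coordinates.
(-5.5, -0.866)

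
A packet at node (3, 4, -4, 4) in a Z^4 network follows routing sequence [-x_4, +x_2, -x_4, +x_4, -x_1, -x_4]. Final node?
(2, 5, -4, 2)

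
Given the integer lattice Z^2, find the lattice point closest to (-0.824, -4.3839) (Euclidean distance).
(-1, -4)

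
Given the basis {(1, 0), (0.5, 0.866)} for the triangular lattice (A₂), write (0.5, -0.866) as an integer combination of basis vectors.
b₁ - b₂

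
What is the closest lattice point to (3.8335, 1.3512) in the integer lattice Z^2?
(4, 1)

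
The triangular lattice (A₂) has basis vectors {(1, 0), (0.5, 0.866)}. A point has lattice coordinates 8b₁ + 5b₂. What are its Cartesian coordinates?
(10.5, 4.33)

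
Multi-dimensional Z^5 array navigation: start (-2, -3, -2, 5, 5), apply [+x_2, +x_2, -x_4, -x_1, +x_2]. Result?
(-3, 0, -2, 4, 5)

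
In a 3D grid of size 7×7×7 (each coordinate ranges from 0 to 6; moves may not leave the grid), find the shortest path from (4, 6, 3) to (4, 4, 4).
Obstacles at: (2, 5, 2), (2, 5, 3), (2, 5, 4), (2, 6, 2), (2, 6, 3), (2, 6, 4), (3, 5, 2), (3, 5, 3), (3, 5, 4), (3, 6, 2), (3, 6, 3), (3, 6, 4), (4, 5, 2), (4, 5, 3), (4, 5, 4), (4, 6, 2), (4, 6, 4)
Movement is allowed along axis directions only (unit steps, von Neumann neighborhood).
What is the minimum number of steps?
5
(one shortest path: (4, 6, 3) → (5, 6, 3) → (5, 5, 3) → (5, 4, 3) → (4, 4, 3) → (4, 4, 4))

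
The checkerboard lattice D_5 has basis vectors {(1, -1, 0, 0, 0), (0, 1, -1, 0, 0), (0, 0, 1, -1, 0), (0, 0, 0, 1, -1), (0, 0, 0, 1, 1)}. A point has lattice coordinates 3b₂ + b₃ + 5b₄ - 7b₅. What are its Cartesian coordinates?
(0, 3, -2, -3, -12)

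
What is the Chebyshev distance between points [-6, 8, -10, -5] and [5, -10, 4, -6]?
18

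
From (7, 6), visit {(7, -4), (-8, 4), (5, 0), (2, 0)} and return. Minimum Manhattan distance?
50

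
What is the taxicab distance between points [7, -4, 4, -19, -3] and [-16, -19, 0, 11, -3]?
72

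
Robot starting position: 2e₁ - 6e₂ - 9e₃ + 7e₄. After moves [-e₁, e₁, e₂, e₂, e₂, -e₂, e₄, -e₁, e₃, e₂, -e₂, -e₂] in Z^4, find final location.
(1, -5, -8, 8)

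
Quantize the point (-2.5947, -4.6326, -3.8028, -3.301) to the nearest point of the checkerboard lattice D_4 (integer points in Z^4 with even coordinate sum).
(-2, -5, -4, -3)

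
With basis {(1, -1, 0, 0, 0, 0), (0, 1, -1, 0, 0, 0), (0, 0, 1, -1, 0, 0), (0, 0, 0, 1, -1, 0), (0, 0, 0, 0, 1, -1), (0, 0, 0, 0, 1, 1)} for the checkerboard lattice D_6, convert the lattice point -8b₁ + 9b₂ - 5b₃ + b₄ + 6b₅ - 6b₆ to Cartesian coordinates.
(-8, 17, -14, 6, -1, -12)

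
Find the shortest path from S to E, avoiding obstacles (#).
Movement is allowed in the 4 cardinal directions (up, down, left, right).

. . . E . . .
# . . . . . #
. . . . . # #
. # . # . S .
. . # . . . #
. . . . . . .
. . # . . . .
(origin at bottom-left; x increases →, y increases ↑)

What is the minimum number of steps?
5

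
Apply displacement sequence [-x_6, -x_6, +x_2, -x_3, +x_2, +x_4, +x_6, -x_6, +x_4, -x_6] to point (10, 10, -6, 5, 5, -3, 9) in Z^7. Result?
(10, 12, -7, 7, 5, -6, 9)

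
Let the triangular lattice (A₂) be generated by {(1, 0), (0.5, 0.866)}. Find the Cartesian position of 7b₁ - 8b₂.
(3, -6.928)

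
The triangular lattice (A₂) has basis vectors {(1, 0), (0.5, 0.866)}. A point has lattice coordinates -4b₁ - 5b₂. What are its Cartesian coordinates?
(-6.5, -4.33)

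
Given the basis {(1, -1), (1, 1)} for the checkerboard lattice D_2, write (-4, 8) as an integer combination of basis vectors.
-6b₁ + 2b₂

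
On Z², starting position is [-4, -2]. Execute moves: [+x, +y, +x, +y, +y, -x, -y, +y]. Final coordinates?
(-3, 1)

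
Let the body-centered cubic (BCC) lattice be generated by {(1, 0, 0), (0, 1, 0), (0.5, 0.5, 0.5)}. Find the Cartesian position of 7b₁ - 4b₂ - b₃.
(6.5, -4.5, -0.5)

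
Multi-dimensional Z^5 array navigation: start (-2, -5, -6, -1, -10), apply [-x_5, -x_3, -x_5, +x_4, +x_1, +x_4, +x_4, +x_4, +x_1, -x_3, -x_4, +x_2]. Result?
(0, -4, -8, 2, -12)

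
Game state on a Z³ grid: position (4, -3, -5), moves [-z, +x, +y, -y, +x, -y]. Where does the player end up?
(6, -4, -6)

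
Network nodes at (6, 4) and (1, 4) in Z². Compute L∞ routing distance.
5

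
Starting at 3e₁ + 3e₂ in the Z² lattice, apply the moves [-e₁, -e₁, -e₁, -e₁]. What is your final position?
(-1, 3)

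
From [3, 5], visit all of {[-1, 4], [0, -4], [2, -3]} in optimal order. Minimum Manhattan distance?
17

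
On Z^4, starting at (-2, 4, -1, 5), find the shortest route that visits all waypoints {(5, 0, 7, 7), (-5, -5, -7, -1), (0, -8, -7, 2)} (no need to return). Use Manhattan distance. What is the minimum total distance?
64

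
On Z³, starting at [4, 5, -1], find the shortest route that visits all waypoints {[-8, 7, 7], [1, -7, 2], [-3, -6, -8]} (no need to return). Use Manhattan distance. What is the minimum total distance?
65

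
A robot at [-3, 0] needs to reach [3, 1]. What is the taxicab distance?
7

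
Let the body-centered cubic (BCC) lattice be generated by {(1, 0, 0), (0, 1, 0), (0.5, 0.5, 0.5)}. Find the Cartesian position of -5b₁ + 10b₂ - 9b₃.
(-9.5, 5.5, -4.5)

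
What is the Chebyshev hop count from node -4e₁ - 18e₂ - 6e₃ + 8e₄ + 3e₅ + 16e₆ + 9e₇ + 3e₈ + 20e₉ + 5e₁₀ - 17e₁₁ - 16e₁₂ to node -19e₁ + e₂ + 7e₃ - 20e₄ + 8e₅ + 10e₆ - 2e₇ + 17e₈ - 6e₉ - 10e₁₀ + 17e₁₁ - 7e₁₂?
34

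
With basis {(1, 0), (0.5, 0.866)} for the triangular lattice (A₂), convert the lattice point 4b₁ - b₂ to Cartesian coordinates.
(3.5, -0.866)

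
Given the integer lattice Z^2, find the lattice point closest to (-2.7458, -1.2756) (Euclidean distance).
(-3, -1)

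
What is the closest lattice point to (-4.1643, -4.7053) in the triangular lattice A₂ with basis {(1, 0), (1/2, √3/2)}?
(-4.5, -4.33)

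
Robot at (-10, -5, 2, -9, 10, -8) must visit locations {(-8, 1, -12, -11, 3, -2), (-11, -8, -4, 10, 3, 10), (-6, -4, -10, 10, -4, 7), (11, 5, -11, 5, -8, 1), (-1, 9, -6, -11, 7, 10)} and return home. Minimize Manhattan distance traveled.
256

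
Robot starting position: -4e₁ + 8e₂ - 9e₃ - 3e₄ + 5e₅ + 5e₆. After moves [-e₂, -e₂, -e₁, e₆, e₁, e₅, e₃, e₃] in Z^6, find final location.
(-4, 6, -7, -3, 6, 6)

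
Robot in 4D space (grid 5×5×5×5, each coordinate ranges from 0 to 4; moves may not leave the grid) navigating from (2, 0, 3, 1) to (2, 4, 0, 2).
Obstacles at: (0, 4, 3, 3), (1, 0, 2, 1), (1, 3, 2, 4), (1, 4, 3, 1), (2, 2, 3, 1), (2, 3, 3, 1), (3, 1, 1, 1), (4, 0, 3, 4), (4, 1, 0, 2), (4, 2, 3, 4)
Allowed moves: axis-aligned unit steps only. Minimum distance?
8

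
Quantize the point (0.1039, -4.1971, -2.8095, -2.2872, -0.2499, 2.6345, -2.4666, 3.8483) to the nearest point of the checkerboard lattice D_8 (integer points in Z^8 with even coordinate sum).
(0, -4, -3, -2, 0, 3, -2, 4)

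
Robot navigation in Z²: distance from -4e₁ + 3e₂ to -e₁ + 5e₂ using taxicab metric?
5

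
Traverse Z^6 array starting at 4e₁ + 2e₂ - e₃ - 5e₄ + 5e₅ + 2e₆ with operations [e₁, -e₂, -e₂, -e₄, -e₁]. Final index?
(4, 0, -1, -6, 5, 2)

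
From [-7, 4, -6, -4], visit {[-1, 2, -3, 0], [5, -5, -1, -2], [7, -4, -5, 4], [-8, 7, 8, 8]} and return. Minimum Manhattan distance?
118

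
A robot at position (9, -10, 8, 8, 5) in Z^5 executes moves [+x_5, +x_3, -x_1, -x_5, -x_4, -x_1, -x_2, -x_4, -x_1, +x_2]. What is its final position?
(6, -10, 9, 6, 5)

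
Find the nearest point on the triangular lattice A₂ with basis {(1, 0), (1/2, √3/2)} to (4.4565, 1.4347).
(4, 1.732)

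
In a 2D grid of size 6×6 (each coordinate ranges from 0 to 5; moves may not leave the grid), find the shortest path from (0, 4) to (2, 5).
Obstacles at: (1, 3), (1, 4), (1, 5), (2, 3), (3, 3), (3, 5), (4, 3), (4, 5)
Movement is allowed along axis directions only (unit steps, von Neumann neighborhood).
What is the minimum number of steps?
13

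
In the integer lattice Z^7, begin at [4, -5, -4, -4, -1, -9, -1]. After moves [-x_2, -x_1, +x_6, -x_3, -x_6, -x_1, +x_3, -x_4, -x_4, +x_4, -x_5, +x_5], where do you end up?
(2, -6, -4, -5, -1, -9, -1)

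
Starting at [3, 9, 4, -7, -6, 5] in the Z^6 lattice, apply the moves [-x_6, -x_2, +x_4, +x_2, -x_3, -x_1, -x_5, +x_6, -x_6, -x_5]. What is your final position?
(2, 9, 3, -6, -8, 4)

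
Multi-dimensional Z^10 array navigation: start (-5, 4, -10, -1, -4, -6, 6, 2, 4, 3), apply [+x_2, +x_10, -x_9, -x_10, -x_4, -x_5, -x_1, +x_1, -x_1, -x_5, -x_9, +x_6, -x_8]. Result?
(-6, 5, -10, -2, -6, -5, 6, 1, 2, 3)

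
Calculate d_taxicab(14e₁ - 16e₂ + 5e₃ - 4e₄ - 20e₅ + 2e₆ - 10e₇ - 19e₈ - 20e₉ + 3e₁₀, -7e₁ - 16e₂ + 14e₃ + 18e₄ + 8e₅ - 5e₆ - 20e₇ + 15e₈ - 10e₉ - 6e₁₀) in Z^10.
150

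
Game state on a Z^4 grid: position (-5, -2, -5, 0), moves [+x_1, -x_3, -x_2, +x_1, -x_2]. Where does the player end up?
(-3, -4, -6, 0)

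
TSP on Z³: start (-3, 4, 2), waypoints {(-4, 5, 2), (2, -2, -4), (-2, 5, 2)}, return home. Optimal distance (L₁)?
38
(one optimal route: (-3, 4, 2) → (-4, 5, 2) → (-2, 5, 2) → (2, -2, -4) → (-3, 4, 2))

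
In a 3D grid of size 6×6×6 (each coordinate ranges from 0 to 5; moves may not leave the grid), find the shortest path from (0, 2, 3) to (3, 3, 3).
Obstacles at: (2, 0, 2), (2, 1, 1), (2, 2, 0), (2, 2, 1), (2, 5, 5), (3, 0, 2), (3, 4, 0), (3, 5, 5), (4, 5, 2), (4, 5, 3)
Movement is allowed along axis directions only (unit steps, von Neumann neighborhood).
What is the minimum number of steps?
4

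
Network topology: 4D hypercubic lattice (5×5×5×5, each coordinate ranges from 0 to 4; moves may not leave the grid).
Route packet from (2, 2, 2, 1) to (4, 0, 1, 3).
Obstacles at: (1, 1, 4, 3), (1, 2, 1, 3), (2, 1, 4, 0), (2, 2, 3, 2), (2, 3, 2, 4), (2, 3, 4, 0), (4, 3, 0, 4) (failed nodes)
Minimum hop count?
7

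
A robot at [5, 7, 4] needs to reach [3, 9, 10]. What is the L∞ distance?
6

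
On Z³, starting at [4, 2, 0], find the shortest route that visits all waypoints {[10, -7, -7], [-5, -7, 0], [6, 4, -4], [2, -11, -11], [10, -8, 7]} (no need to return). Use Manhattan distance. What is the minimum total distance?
86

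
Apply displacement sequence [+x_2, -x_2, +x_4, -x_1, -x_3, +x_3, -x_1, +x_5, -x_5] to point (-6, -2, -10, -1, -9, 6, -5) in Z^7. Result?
(-8, -2, -10, 0, -9, 6, -5)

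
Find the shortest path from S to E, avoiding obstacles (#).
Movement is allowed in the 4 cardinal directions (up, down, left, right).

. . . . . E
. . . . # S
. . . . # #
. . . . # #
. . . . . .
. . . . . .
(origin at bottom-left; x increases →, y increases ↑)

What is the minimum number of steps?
1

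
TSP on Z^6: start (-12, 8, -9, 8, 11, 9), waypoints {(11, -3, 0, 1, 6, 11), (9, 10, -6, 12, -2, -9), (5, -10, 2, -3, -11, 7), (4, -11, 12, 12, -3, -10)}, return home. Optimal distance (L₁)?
256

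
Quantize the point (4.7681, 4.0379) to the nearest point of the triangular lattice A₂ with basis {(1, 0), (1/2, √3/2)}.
(4.5, 4.33)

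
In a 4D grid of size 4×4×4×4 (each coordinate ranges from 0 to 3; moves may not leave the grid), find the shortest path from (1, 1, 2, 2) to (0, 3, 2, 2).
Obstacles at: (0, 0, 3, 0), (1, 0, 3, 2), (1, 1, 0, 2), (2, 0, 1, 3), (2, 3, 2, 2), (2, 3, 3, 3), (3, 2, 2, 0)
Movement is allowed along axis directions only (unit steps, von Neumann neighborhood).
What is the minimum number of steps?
3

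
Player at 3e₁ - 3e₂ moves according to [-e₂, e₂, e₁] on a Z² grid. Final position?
(4, -3)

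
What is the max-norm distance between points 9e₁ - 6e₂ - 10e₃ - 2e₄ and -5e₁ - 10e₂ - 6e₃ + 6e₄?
14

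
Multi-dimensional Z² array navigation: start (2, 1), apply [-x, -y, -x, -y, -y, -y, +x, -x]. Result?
(0, -3)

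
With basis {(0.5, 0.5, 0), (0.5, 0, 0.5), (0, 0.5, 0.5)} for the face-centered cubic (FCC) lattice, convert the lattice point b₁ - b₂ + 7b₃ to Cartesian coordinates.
(0, 4, 3)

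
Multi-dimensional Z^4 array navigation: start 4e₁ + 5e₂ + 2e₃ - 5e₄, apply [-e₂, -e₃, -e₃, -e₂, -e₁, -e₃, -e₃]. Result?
(3, 3, -2, -5)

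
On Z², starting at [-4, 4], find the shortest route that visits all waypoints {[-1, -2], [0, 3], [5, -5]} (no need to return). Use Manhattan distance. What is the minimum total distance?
20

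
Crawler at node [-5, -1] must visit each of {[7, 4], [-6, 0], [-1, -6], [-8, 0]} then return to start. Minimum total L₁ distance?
50
(one optimal route: (-5, -1) → (-6, 0) → (-8, 0) → (7, 4) → (-1, -6) → (-5, -1))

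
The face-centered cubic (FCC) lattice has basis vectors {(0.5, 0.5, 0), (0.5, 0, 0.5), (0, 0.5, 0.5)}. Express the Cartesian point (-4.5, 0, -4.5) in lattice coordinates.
-9b₂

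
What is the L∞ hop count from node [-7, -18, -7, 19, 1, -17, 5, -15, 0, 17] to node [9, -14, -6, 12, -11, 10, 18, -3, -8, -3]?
27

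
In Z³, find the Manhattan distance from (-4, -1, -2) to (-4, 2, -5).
6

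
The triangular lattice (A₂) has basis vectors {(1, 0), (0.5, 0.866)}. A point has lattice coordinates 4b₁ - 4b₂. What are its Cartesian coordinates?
(2, -3.464)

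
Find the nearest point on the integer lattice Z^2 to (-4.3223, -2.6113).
(-4, -3)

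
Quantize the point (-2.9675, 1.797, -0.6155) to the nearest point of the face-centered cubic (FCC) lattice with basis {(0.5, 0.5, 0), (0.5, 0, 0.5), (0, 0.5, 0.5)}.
(-3, 1.5, -0.5)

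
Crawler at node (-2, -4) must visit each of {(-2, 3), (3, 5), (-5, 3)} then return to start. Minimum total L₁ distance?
34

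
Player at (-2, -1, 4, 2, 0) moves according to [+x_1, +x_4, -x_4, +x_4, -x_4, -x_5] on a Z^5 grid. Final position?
(-1, -1, 4, 2, -1)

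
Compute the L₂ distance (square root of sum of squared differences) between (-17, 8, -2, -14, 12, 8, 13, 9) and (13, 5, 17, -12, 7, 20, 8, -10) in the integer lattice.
42.7668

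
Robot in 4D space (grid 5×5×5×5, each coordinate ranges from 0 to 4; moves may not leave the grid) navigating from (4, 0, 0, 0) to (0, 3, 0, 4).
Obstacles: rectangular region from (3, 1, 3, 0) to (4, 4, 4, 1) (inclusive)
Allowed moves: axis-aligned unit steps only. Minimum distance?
11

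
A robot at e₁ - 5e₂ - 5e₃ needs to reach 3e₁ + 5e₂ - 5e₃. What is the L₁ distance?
12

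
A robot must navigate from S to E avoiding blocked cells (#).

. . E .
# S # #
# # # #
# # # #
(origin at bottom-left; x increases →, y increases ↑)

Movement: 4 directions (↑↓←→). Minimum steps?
2
(one shortest path: (1, 2) → (1, 3) → (2, 3))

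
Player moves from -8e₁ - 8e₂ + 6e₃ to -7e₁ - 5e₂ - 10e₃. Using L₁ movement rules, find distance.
20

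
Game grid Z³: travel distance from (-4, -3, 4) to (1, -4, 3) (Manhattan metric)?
7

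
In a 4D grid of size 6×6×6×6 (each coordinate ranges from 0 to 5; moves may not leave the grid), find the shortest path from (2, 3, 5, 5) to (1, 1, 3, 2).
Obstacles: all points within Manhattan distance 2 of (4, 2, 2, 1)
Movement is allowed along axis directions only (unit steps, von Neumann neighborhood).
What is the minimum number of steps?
8
(one shortest path: (2, 3, 5, 5) → (1, 3, 5, 5) → (1, 2, 5, 5) → (1, 1, 5, 5) → (1, 1, 4, 5) → (1, 1, 3, 5) → (1, 1, 3, 4) → (1, 1, 3, 3) → (1, 1, 3, 2))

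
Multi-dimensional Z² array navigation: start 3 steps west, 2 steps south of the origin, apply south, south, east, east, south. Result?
(-1, -5)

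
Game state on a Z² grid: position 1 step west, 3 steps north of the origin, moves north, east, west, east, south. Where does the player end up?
(0, 3)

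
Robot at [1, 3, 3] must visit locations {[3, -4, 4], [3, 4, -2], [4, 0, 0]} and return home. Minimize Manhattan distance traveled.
34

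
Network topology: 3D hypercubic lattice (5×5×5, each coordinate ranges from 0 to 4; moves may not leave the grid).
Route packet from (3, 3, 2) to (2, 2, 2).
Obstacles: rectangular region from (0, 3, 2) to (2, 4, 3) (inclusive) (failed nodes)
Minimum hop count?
2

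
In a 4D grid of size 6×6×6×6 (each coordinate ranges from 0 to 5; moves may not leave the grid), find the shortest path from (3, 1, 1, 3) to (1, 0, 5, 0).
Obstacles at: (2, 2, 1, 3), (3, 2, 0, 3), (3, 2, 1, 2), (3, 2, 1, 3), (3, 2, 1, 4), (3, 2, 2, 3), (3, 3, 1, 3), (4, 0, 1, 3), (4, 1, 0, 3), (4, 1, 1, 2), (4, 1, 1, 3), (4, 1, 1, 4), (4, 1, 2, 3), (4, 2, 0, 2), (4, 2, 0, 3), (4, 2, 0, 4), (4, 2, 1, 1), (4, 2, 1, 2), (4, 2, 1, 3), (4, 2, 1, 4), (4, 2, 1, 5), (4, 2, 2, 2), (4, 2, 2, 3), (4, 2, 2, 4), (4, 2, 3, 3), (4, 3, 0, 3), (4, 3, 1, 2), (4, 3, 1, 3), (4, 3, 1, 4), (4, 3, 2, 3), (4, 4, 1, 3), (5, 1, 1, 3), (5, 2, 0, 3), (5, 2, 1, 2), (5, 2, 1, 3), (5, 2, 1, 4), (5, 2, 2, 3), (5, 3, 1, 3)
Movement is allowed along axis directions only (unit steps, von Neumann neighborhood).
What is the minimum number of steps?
10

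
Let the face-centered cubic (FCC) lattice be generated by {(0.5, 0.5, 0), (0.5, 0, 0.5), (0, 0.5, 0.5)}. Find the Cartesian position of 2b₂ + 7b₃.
(1, 3.5, 4.5)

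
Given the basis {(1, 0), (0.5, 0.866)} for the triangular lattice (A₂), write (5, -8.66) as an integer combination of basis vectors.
10b₁ - 10b₂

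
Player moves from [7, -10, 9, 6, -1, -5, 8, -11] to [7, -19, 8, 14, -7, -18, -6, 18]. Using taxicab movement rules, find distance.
80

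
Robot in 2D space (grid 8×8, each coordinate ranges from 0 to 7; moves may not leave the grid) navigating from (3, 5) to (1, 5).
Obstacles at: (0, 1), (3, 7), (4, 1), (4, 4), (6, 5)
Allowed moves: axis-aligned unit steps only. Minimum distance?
2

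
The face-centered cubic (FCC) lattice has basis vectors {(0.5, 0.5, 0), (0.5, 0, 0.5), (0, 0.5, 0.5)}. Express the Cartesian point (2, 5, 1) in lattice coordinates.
6b₁ - 2b₂ + 4b₃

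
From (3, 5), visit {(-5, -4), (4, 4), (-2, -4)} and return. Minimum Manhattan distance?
36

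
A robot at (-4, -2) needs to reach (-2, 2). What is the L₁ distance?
6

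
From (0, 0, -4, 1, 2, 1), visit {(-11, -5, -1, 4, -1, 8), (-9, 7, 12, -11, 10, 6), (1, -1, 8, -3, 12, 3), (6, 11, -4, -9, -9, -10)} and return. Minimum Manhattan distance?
238
(one optimal route: (0, 0, -4, 1, 2, 1) → (-11, -5, -1, 4, -1, 8) → (1, -1, 8, -3, 12, 3) → (-9, 7, 12, -11, 10, 6) → (6, 11, -4, -9, -9, -10) → (0, 0, -4, 1, 2, 1))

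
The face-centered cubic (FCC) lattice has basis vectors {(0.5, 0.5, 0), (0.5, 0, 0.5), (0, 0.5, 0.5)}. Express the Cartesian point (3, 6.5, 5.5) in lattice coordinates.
4b₁ + 2b₂ + 9b₃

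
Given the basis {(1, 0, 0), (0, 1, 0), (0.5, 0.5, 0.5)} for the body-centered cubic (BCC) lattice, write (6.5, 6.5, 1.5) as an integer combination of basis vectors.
5b₁ + 5b₂ + 3b₃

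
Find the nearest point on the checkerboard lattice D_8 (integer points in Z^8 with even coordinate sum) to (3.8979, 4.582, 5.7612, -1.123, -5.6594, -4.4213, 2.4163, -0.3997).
(4, 5, 6, -1, -6, -4, 2, 0)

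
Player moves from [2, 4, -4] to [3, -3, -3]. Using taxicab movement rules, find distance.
9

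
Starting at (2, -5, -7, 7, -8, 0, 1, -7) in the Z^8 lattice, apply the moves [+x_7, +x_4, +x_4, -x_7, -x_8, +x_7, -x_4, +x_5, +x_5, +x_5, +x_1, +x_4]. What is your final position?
(3, -5, -7, 9, -5, 0, 2, -8)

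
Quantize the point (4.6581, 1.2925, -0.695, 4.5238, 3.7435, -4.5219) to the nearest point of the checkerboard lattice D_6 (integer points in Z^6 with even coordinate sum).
(5, 1, -1, 5, 4, -4)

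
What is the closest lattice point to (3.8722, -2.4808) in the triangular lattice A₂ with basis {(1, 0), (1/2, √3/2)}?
(3.5, -2.598)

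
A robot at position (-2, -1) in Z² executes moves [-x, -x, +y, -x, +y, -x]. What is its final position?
(-6, 1)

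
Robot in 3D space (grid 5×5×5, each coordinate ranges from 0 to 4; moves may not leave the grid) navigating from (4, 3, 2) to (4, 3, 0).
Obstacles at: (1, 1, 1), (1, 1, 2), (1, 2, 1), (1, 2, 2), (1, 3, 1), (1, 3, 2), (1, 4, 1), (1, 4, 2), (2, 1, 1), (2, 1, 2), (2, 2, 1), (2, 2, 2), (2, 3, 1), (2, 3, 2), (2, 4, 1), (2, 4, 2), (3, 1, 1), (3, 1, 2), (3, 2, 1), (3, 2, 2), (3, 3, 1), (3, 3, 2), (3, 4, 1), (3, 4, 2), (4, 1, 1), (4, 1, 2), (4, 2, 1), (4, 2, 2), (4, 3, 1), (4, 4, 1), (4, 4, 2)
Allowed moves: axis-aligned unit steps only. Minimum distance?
10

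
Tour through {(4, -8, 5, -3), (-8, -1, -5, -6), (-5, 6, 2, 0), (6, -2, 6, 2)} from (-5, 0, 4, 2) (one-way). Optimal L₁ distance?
79
(one optimal route: (-5, 0, 4, 2) → (-5, 6, 2, 0) → (-8, -1, -5, -6) → (4, -8, 5, -3) → (6, -2, 6, 2))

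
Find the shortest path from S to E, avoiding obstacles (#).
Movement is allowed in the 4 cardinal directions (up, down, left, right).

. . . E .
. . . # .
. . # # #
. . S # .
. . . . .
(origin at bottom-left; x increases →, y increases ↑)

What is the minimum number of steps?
6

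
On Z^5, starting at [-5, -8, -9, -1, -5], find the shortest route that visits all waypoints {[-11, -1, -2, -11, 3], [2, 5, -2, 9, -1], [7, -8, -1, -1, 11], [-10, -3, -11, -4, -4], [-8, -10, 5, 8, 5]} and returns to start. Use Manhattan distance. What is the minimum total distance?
198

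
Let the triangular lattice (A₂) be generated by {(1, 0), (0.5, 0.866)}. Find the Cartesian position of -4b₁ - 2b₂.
(-5, -1.732)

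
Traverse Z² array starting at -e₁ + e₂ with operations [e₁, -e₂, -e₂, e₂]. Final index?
(0, 0)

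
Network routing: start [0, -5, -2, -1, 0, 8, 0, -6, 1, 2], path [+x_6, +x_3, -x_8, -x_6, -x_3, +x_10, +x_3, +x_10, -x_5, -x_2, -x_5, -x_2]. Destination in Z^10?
(0, -7, -1, -1, -2, 8, 0, -7, 1, 4)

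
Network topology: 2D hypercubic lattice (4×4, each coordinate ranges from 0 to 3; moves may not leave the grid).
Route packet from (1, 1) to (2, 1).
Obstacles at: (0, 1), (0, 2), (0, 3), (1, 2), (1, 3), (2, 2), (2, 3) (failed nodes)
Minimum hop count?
1
(one shortest path: (1, 1) → (2, 1))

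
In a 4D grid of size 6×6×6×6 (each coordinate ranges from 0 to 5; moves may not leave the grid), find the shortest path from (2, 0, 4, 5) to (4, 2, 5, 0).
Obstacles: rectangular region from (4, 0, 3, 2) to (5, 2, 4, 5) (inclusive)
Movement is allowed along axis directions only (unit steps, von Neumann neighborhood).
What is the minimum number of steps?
10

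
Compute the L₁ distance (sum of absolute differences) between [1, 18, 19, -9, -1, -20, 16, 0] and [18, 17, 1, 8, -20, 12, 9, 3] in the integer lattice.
114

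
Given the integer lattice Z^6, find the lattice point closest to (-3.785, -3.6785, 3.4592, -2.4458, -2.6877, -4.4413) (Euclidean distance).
(-4, -4, 3, -2, -3, -4)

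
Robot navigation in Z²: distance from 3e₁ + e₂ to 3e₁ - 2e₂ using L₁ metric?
3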